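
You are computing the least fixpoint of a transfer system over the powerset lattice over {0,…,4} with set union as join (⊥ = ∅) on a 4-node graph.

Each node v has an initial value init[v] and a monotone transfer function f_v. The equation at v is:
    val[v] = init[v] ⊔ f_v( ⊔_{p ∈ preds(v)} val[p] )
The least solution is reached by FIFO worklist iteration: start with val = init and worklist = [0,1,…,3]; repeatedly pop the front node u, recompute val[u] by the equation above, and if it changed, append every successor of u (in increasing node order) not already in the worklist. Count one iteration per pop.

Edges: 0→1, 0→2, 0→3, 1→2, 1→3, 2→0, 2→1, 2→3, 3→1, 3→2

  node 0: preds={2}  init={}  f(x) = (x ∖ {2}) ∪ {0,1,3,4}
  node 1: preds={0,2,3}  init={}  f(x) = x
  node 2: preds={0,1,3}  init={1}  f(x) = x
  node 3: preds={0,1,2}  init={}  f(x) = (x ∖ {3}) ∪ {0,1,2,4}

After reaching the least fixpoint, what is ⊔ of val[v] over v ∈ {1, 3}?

{0,1,2,3,4}

Iteration log — 10 steps:
  step 1. node 0  ⊔preds={1}  new={0,1,3,4}  old={}  +wl: 
  step 2. node 1  ⊔preds={0,1,3,4}  new={0,1,3,4}  old={}  +wl: 
  step 3. node 2  ⊔preds={0,1,3,4}  new={0,1,3,4}  old={1}  +wl: 0,1
  step 4. node 3  ⊔preds={0,1,3,4}  new={0,1,2,4}  old={}  +wl: 2
  step 5. node 0  ⊔preds={0,1,3,4}  new={0,1,3,4}  stable
  step 6. node 1  ⊔preds={0,1,2,3,4}  new={0,1,2,3,4}  old={0,1,3,4}  +wl: 3
  step 7. node 2  ⊔preds={0,1,2,3,4}  new={0,1,2,3,4}  old={0,1,3,4}  +wl: 0,1
  step 8. node 3  ⊔preds={0,1,2,3,4}  new={0,1,2,4}  stable
  step 9. node 0  ⊔preds={0,1,2,3,4}  new={0,1,3,4}  stable
  step 10. node 1  ⊔preds={0,1,2,3,4}  new={0,1,2,3,4}  stable

Least fixpoint reached:
  node 0: {0,1,3,4}
  node 1: {0,1,2,3,4}
  node 2: {0,1,2,3,4}
  node 3: {0,1,2,4}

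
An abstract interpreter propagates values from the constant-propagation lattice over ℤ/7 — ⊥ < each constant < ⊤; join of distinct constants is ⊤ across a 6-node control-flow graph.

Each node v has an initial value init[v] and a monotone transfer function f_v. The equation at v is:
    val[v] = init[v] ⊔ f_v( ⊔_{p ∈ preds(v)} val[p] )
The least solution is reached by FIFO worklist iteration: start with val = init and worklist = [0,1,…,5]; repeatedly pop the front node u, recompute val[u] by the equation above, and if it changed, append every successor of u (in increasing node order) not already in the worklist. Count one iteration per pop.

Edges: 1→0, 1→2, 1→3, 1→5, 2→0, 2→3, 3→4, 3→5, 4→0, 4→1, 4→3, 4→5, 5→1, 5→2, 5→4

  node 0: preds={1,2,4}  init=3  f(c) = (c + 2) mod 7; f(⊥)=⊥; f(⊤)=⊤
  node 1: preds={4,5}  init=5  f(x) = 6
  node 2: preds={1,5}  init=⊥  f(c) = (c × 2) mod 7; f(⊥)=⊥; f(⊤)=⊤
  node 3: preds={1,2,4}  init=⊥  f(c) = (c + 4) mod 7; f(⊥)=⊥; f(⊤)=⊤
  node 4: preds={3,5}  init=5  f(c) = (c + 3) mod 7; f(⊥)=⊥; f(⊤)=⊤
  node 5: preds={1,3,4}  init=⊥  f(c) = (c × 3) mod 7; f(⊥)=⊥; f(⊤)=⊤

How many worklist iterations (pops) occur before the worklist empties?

Worklist (11 pops):
  #1 pop 0: in=5 → ⊤ (was 3); enqueue []
  #2 pop 1: in=5 → ⊤ (was 5); enqueue [0]
  #3 pop 2: in=⊤ → ⊤ (was ⊥); enqueue []
  #4 pop 3: in=⊤ → ⊤ (was ⊥); enqueue []
  #5 pop 4: in=⊤ → ⊤ (was 5); enqueue [1,3]
  #6 pop 5: in=⊤ → ⊤ (was ⊥); enqueue [2,4]
  #7 pop 0: in=⊤ → ⊤ (no change)
  #8 pop 1: in=⊤ → ⊤ (no change)
  #9 pop 3: in=⊤ → ⊤ (no change)
  #10 pop 2: in=⊤ → ⊤ (no change)
  #11 pop 4: in=⊤ → ⊤ (no change)

Fixpoint:
  val[0] = ⊤
  val[1] = ⊤
  val[2] = ⊤
  val[3] = ⊤
  val[4] = ⊤
  val[5] = ⊤

11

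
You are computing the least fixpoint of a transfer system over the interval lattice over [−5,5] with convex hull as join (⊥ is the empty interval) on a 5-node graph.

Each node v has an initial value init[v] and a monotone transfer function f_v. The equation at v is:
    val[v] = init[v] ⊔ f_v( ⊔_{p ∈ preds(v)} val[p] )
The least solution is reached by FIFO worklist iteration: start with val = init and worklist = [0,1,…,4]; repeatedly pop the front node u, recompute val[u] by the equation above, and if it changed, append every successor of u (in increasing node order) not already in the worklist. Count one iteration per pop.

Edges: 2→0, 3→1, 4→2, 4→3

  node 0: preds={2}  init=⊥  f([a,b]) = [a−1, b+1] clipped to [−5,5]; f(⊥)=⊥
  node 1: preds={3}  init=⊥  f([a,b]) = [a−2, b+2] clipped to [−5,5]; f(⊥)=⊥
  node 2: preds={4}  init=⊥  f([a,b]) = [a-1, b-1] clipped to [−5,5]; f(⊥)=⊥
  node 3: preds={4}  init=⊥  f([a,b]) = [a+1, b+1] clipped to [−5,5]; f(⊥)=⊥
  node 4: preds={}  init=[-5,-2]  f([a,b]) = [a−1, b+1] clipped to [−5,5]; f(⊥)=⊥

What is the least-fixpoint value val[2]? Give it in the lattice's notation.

Iteration log — 7 steps:
  step 1. node 0  ⊔preds=⊥  new=⊥  stable
  step 2. node 1  ⊔preds=⊥  new=⊥  stable
  step 3. node 2  ⊔preds=[-5,-2]  new=[-5,-3]  old=⊥  +wl: 0
  step 4. node 3  ⊔preds=[-5,-2]  new=[-4,-1]  old=⊥  +wl: 1
  step 5. node 4  ⊔preds=⊥  new=[-5,-2]  stable
  step 6. node 0  ⊔preds=[-5,-3]  new=[-5,-2]  old=⊥  +wl: 
  step 7. node 1  ⊔preds=[-4,-1]  new=[-5,1]  old=⊥  +wl: 

Least fixpoint reached:
  node 0: [-5,-2]
  node 1: [-5,1]
  node 2: [-5,-3]
  node 3: [-4,-1]
  node 4: [-5,-2]

[-5,-3]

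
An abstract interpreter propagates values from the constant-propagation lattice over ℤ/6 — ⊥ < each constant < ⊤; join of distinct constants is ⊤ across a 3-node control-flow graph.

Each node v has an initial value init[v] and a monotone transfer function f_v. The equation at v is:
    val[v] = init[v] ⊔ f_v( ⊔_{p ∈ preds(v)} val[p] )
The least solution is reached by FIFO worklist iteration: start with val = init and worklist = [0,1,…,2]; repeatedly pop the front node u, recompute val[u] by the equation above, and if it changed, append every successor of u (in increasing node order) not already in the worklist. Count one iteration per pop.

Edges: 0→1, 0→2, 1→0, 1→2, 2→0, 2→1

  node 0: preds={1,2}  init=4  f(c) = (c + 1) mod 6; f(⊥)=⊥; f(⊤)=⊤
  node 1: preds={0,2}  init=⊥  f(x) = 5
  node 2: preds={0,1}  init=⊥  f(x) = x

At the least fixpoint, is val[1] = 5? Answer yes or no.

Worklist (6 pops):
  #1 pop 0: in=⊥ → 4 (no change)
  #2 pop 1: in=4 → 5 (was ⊥); enqueue [0]
  #3 pop 2: in=⊤ → ⊤ (was ⊥); enqueue [1]
  #4 pop 0: in=⊤ → ⊤ (was 4); enqueue [2]
  #5 pop 1: in=⊤ → 5 (no change)
  #6 pop 2: in=⊤ → ⊤ (no change)

Fixpoint:
  val[0] = ⊤
  val[1] = 5
  val[2] = ⊤

yes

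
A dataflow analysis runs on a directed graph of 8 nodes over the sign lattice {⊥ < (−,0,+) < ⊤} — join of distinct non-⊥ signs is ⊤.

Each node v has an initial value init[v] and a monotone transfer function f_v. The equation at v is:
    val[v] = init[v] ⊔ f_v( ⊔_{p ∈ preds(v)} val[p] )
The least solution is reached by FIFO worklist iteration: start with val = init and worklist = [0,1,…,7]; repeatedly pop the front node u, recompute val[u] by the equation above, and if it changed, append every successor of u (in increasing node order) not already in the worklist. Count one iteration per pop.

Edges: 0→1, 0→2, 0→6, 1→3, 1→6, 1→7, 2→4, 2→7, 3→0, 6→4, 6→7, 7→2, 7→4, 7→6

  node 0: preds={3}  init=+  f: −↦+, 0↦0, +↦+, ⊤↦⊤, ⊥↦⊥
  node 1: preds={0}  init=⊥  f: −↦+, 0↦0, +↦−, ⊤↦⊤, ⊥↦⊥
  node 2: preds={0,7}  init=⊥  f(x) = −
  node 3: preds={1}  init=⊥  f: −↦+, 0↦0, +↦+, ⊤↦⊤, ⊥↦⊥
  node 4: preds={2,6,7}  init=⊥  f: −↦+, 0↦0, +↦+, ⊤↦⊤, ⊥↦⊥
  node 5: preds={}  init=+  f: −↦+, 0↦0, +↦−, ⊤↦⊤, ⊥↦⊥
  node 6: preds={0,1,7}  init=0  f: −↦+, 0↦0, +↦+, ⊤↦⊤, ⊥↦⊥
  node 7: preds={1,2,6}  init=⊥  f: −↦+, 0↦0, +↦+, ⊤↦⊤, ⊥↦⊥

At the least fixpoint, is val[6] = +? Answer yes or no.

Iteration log — 12 steps:
  step 1. node 0  ⊔preds=⊥  new=+  stable
  step 2. node 1  ⊔preds=+  new=−  old=⊥  +wl: 
  step 3. node 2  ⊔preds=+  new=−  old=⊥  +wl: 
  step 4. node 3  ⊔preds=−  new=+  old=⊥  +wl: 0
  step 5. node 4  ⊔preds=⊤  new=⊤  old=⊥  +wl: 
  step 6. node 5  ⊔preds=⊥  new=+  stable
  step 7. node 6  ⊔preds=⊤  new=⊤  old=0  +wl: 4
  step 8. node 7  ⊔preds=⊤  new=⊤  old=⊥  +wl: 2,6
  step 9. node 0  ⊔preds=+  new=+  stable
  step 10. node 4  ⊔preds=⊤  new=⊤  stable
  step 11. node 2  ⊔preds=⊤  new=−  stable
  step 12. node 6  ⊔preds=⊤  new=⊤  stable

Least fixpoint reached:
  node 0: +
  node 1: −
  node 2: −
  node 3: +
  node 4: ⊤
  node 5: +
  node 6: ⊤
  node 7: ⊤

no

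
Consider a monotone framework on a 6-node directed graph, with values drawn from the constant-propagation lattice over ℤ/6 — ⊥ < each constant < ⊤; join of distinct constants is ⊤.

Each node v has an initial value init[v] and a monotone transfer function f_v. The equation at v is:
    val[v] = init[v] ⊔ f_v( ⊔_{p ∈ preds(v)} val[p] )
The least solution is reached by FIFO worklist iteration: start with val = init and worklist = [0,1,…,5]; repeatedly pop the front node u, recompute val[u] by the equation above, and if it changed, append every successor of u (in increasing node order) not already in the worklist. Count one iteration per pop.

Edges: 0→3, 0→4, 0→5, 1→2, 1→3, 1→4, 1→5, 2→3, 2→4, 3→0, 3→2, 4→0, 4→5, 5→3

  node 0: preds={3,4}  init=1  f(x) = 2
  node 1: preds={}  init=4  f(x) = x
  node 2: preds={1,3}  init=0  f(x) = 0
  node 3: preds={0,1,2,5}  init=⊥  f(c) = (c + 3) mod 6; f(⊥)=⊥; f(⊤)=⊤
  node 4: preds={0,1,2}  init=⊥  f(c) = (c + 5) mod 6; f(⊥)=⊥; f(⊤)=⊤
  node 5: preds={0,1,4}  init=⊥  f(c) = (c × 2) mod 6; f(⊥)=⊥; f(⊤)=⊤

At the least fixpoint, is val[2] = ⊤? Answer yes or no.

Trace (9 dequeues):
  [1] u=0 | in ⊥ | out ⊤ | prev 1 | push {}
  [2] u=1 | in ⊥ | out 4 | ==
  [3] u=2 | in 4 | out 0 | ==
  [4] u=3 | in ⊤ | out ⊤ | prev ⊥ | push {0,2}
  [5] u=4 | in ⊤ | out ⊤ | prev ⊥ | push {}
  [6] u=5 | in ⊤ | out ⊤ | prev ⊥ | push {3}
  [7] u=0 | in ⊤ | out ⊤ | ==
  [8] u=2 | in ⊤ | out 0 | ==
  [9] u=3 | in ⊤ | out ⊤ | ==

Converged values:
  [0] ⊤
  [1] 4
  [2] 0
  [3] ⊤
  [4] ⊤
  [5] ⊤

no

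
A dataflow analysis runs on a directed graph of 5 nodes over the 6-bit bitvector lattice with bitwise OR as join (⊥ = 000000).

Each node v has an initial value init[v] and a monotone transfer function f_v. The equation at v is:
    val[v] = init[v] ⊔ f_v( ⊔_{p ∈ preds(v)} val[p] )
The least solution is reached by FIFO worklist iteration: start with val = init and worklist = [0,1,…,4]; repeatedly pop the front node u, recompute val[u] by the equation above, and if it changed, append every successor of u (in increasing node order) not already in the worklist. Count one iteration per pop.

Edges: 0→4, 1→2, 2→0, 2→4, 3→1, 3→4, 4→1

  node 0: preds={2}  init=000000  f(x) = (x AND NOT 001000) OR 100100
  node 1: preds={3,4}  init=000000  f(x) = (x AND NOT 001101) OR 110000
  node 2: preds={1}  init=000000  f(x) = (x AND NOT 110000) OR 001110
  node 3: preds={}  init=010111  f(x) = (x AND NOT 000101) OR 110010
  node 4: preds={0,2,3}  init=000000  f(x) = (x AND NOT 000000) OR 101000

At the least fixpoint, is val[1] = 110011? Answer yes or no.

no

Worklist (8 pops):
  #1 pop 0: in=000000 → 100100 (was 000000); enqueue []
  #2 pop 1: in=010111 → 110010 (was 000000); enqueue []
  #3 pop 2: in=110010 → 001110 (was 000000); enqueue [0]
  #4 pop 3: in=000000 → 110111 (was 010111); enqueue [1]
  #5 pop 4: in=111111 → 111111 (was 000000); enqueue []
  #6 pop 0: in=001110 → 100110 (was 100100); enqueue [4]
  #7 pop 1: in=111111 → 110010 (no change)
  #8 pop 4: in=111111 → 111111 (no change)

Fixpoint:
  val[0] = 100110
  val[1] = 110010
  val[2] = 001110
  val[3] = 110111
  val[4] = 111111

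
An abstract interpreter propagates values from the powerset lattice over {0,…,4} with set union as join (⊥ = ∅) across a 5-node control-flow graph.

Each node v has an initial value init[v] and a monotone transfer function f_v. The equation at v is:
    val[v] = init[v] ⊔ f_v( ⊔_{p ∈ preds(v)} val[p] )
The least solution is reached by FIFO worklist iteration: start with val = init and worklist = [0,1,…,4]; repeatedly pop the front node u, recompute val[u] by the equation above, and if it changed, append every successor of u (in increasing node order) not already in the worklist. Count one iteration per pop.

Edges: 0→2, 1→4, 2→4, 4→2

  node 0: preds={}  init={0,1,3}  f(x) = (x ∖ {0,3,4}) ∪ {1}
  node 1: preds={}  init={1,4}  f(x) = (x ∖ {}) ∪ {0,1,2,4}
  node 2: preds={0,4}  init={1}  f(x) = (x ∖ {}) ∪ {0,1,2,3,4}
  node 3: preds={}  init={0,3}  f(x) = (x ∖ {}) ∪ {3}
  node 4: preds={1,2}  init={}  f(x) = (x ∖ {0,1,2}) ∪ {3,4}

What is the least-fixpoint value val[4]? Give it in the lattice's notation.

{3,4}

Trace (6 dequeues):
  [1] u=0 | in {} | out {0,1,3} | ==
  [2] u=1 | in {} | out {0,1,2,4} | prev {1,4} | push {}
  [3] u=2 | in {0,1,3} | out {0,1,2,3,4} | prev {1} | push {}
  [4] u=3 | in {} | out {0,3} | ==
  [5] u=4 | in {0,1,2,3,4} | out {3,4} | prev {} | push {2}
  [6] u=2 | in {0,1,3,4} | out {0,1,2,3,4} | ==

Converged values:
  [0] {0,1,3}
  [1] {0,1,2,4}
  [2] {0,1,2,3,4}
  [3] {0,3}
  [4] {3,4}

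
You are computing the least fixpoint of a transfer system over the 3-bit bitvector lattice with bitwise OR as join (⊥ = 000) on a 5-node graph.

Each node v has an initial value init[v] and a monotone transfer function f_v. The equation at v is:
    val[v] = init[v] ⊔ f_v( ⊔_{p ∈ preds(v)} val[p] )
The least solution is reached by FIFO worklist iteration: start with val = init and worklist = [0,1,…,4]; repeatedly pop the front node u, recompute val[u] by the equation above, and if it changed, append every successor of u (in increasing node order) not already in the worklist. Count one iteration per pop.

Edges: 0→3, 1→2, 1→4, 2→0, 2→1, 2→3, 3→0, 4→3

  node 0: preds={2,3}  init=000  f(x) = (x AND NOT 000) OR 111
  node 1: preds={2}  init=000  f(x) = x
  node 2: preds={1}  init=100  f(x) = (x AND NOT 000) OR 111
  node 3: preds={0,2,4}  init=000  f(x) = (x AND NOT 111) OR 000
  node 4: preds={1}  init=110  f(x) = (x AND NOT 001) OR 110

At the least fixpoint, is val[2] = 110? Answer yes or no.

no

Iteration log — 9 steps:
  step 1. node 0  ⊔preds=100  new=111  old=000  +wl: 
  step 2. node 1  ⊔preds=100  new=100  old=000  +wl: 
  step 3. node 2  ⊔preds=100  new=111  old=100  +wl: 0,1
  step 4. node 3  ⊔preds=111  new=000  stable
  step 5. node 4  ⊔preds=100  new=110  stable
  step 6. node 0  ⊔preds=111  new=111  stable
  step 7. node 1  ⊔preds=111  new=111  old=100  +wl: 2,4
  step 8. node 2  ⊔preds=111  new=111  stable
  step 9. node 4  ⊔preds=111  new=110  stable

Least fixpoint reached:
  node 0: 111
  node 1: 111
  node 2: 111
  node 3: 000
  node 4: 110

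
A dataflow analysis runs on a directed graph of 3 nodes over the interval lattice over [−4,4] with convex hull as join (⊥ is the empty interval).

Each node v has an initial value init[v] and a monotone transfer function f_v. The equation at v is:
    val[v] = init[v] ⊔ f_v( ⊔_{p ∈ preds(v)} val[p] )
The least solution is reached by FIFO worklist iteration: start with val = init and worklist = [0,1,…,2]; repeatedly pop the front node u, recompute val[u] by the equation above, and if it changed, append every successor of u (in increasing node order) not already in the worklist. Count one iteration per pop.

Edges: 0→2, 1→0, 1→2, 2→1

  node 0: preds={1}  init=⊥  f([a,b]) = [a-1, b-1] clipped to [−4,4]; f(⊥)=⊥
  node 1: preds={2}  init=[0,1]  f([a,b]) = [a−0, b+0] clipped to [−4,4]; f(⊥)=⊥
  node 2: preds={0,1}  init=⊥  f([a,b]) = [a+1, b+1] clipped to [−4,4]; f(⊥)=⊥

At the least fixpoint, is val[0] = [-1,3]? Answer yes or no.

yes

Iteration log — 12 steps:
  step 1. node 0  ⊔preds=[0,1]  new=[-1,0]  old=⊥  +wl: 
  step 2. node 1  ⊔preds=⊥  new=[0,1]  stable
  step 3. node 2  ⊔preds=[-1,1]  new=[0,2]  old=⊥  +wl: 1
  step 4. node 1  ⊔preds=[0,2]  new=[0,2]  old=[0,1]  +wl: 0,2
  step 5. node 0  ⊔preds=[0,2]  new=[-1,1]  old=[-1,0]  +wl: 
  step 6. node 2  ⊔preds=[-1,2]  new=[0,3]  old=[0,2]  +wl: 1
  step 7. node 1  ⊔preds=[0,3]  new=[0,3]  old=[0,2]  +wl: 0,2
  step 8. node 0  ⊔preds=[0,3]  new=[-1,2]  old=[-1,1]  +wl: 
  step 9. node 2  ⊔preds=[-1,3]  new=[0,4]  old=[0,3]  +wl: 1
  step 10. node 1  ⊔preds=[0,4]  new=[0,4]  old=[0,3]  +wl: 0,2
  step 11. node 0  ⊔preds=[0,4]  new=[-1,3]  old=[-1,2]  +wl: 
  step 12. node 2  ⊔preds=[-1,4]  new=[0,4]  stable

Least fixpoint reached:
  node 0: [-1,3]
  node 1: [0,4]
  node 2: [0,4]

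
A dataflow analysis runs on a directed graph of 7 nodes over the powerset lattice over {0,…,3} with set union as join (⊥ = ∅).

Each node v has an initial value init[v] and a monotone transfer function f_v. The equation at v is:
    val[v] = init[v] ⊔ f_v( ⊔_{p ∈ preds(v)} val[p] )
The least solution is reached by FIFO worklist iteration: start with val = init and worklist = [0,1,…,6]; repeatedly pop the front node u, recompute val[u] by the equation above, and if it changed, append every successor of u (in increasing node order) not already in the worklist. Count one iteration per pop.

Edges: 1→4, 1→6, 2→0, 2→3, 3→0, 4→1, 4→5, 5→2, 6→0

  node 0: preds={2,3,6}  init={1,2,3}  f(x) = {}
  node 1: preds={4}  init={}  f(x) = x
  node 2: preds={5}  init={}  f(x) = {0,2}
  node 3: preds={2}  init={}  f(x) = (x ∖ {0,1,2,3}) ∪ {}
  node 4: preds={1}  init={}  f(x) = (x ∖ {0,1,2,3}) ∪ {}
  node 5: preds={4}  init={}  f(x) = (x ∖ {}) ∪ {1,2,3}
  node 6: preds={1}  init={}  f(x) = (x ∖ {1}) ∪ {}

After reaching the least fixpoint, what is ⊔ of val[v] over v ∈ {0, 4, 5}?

{1,2,3}

Trace (9 dequeues):
  [1] u=0 | in {} | out {1,2,3} | ==
  [2] u=1 | in {} | out {} | ==
  [3] u=2 | in {} | out {0,2} | prev {} | push {0}
  [4] u=3 | in {0,2} | out {} | ==
  [5] u=4 | in {} | out {} | ==
  [6] u=5 | in {} | out {1,2,3} | prev {} | push {2}
  [7] u=6 | in {} | out {} | ==
  [8] u=0 | in {0,2} | out {1,2,3} | ==
  [9] u=2 | in {1,2,3} | out {0,2} | ==

Converged values:
  [0] {1,2,3}
  [1] {}
  [2] {0,2}
  [3] {}
  [4] {}
  [5] {1,2,3}
  [6] {}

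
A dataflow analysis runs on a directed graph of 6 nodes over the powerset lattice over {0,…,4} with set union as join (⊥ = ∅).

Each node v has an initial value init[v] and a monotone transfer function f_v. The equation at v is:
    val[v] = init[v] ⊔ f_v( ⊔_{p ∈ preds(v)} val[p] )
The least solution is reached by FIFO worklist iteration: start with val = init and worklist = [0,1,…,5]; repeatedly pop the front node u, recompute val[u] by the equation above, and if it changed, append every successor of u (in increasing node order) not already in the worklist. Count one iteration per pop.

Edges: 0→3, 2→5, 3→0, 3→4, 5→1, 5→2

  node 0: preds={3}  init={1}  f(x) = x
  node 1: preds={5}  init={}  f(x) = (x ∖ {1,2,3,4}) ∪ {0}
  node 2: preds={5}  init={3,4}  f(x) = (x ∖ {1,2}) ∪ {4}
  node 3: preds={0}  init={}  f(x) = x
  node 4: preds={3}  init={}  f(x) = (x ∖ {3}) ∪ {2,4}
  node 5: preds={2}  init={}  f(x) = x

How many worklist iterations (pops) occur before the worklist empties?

9

Trace (9 dequeues):
  [1] u=0 | in {} | out {1} | ==
  [2] u=1 | in {} | out {0} | prev {} | push {}
  [3] u=2 | in {} | out {3,4} | ==
  [4] u=3 | in {1} | out {1} | prev {} | push {0}
  [5] u=4 | in {1} | out {1,2,4} | prev {} | push {}
  [6] u=5 | in {3,4} | out {3,4} | prev {} | push {1,2}
  [7] u=0 | in {1} | out {1} | ==
  [8] u=1 | in {3,4} | out {0} | ==
  [9] u=2 | in {3,4} | out {3,4} | ==

Converged values:
  [0] {1}
  [1] {0}
  [2] {3,4}
  [3] {1}
  [4] {1,2,4}
  [5] {3,4}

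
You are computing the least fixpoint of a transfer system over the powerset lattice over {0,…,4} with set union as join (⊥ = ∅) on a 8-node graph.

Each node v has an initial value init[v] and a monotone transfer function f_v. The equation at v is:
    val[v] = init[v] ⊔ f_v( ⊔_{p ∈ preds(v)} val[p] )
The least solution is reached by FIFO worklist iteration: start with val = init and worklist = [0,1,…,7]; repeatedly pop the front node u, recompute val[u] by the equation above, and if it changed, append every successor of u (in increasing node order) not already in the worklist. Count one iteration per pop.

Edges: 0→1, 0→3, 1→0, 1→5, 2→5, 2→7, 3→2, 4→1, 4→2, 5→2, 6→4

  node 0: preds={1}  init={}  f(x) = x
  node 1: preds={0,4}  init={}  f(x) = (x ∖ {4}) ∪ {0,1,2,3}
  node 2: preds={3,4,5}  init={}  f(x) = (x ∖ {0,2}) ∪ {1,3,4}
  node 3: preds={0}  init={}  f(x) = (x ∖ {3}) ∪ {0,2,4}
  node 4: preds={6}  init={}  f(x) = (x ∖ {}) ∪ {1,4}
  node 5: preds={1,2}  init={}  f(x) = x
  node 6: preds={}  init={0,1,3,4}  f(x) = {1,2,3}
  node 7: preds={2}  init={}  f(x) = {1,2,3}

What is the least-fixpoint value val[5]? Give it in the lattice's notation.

{0,1,2,3,4}

Worklist (15 pops):
  #1 pop 0: in={} → {} (no change)
  #2 pop 1: in={} → {0,1,2,3} (was {}); enqueue [0]
  #3 pop 2: in={} → {1,3,4} (was {}); enqueue []
  #4 pop 3: in={} → {0,2,4} (was {}); enqueue [2]
  #5 pop 4: in={0,1,3,4} → {0,1,3,4} (was {}); enqueue [1]
  #6 pop 5: in={0,1,2,3,4} → {0,1,2,3,4} (was {}); enqueue []
  #7 pop 6: in={} → {0,1,2,3,4} (was {0,1,3,4}); enqueue [4]
  #8 pop 7: in={1,3,4} → {1,2,3} (was {}); enqueue []
  #9 pop 0: in={0,1,2,3} → {0,1,2,3} (was {}); enqueue [3]
  #10 pop 2: in={0,1,2,3,4} → {1,3,4} (no change)
  #11 pop 1: in={0,1,2,3,4} → {0,1,2,3} (no change)
  #12 pop 4: in={0,1,2,3,4} → {0,1,2,3,4} (was {0,1,3,4}); enqueue [1,2]
  #13 pop 3: in={0,1,2,3} → {0,1,2,4} (was {0,2,4}); enqueue []
  #14 pop 1: in={0,1,2,3,4} → {0,1,2,3} (no change)
  #15 pop 2: in={0,1,2,3,4} → {1,3,4} (no change)

Fixpoint:
  val[0] = {0,1,2,3}
  val[1] = {0,1,2,3}
  val[2] = {1,3,4}
  val[3] = {0,1,2,4}
  val[4] = {0,1,2,3,4}
  val[5] = {0,1,2,3,4}
  val[6] = {0,1,2,3,4}
  val[7] = {1,2,3}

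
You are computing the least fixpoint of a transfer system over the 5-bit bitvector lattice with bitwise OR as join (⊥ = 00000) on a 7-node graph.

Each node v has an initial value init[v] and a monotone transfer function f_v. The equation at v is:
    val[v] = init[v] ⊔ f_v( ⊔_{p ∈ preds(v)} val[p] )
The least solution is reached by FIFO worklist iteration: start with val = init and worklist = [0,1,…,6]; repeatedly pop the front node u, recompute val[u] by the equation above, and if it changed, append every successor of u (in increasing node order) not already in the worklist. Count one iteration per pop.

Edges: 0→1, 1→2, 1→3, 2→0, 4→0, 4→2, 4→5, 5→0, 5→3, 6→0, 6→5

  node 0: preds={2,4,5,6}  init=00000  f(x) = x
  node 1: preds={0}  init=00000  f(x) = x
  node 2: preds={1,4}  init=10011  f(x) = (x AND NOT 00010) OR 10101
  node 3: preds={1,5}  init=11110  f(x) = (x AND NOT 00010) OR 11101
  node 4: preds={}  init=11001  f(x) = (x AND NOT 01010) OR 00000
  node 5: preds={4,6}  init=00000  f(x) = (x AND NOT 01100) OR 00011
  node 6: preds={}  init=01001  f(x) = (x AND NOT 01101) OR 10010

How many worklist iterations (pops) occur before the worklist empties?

Worklist (13 pops):
  #1 pop 0: in=11011 → 11011 (was 00000); enqueue []
  #2 pop 1: in=11011 → 11011 (was 00000); enqueue []
  #3 pop 2: in=11011 → 11111 (was 10011); enqueue [0]
  #4 pop 3: in=11011 → 11111 (was 11110); enqueue []
  #5 pop 4: in=00000 → 11001 (no change)
  #6 pop 5: in=11001 → 10011 (was 00000); enqueue [3]
  #7 pop 6: in=00000 → 11011 (was 01001); enqueue [5]
  #8 pop 0: in=11111 → 11111 (was 11011); enqueue [1]
  #9 pop 3: in=11011 → 11111 (no change)
  #10 pop 5: in=11011 → 10011 (no change)
  #11 pop 1: in=11111 → 11111 (was 11011); enqueue [2,3]
  #12 pop 2: in=11111 → 11111 (no change)
  #13 pop 3: in=11111 → 11111 (no change)

Fixpoint:
  val[0] = 11111
  val[1] = 11111
  val[2] = 11111
  val[3] = 11111
  val[4] = 11001
  val[5] = 10011
  val[6] = 11011

13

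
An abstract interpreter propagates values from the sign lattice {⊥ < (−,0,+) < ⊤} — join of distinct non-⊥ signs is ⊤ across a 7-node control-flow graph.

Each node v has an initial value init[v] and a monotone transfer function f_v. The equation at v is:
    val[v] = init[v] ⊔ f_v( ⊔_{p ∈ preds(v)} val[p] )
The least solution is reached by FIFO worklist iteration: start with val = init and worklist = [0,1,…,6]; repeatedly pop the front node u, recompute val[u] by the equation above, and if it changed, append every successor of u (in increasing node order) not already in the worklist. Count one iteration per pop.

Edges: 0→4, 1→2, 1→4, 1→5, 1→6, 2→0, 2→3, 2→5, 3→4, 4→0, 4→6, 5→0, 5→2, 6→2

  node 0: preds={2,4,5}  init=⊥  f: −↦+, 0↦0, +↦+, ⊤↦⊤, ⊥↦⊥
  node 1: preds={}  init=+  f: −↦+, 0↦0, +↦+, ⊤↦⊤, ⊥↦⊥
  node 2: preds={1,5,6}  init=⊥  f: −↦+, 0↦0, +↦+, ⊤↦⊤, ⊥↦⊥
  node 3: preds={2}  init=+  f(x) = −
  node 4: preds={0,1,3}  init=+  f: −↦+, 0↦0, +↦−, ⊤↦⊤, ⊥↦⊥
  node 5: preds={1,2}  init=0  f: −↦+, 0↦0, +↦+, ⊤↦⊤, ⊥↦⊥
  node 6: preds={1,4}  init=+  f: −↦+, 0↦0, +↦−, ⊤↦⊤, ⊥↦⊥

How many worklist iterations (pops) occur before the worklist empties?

9

Worklist (9 pops):
  #1 pop 0: in=⊤ → ⊤ (was ⊥); enqueue []
  #2 pop 1: in=⊥ → + (no change)
  #3 pop 2: in=⊤ → ⊤ (was ⊥); enqueue [0]
  #4 pop 3: in=⊤ → ⊤ (was +); enqueue []
  #5 pop 4: in=⊤ → ⊤ (was +); enqueue []
  #6 pop 5: in=⊤ → ⊤ (was 0); enqueue [2]
  #7 pop 6: in=⊤ → ⊤ (was +); enqueue []
  #8 pop 0: in=⊤ → ⊤ (no change)
  #9 pop 2: in=⊤ → ⊤ (no change)

Fixpoint:
  val[0] = ⊤
  val[1] = +
  val[2] = ⊤
  val[3] = ⊤
  val[4] = ⊤
  val[5] = ⊤
  val[6] = ⊤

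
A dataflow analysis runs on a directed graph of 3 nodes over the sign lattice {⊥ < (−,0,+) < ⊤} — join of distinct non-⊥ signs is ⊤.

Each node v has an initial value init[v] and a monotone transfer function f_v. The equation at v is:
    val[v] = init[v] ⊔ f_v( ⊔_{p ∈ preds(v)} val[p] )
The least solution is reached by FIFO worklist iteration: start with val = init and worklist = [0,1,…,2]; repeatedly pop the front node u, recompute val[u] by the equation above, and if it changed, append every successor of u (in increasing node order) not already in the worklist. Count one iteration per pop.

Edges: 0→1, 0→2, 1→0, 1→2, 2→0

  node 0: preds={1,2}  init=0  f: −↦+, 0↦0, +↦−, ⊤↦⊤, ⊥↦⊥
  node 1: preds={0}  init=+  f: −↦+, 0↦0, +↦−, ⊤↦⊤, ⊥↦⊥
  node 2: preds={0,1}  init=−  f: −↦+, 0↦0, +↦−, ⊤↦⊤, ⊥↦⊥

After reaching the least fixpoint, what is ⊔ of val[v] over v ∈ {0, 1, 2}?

Trace (4 dequeues):
  [1] u=0 | in ⊤ | out ⊤ | prev 0 | push {}
  [2] u=1 | in ⊤ | out ⊤ | prev + | push {0}
  [3] u=2 | in ⊤ | out ⊤ | prev − | push {}
  [4] u=0 | in ⊤ | out ⊤ | ==

Converged values:
  [0] ⊤
  [1] ⊤
  [2] ⊤

⊤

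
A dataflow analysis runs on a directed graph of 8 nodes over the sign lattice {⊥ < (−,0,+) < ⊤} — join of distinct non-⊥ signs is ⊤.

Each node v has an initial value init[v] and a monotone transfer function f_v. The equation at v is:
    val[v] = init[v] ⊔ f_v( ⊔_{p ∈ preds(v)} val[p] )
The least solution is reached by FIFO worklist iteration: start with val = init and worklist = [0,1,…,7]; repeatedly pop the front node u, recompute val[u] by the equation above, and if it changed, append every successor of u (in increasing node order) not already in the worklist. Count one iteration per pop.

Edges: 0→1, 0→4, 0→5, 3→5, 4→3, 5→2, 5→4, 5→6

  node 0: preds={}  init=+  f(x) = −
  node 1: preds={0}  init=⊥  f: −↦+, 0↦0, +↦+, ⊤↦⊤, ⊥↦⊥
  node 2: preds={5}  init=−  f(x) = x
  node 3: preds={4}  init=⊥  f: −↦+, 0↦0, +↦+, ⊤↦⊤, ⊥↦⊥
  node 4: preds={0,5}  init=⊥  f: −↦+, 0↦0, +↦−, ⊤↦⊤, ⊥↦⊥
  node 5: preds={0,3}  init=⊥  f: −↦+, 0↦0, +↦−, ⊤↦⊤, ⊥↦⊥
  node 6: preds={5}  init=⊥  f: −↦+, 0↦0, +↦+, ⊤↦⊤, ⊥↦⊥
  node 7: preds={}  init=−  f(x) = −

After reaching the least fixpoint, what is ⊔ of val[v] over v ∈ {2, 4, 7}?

Iteration log — 12 steps:
  step 1. node 0  ⊔preds=⊥  new=⊤  old=+  +wl: 
  step 2. node 1  ⊔preds=⊤  new=⊤  old=⊥  +wl: 
  step 3. node 2  ⊔preds=⊥  new=−  stable
  step 4. node 3  ⊔preds=⊥  new=⊥  stable
  step 5. node 4  ⊔preds=⊤  new=⊤  old=⊥  +wl: 3
  step 6. node 5  ⊔preds=⊤  new=⊤  old=⊥  +wl: 2,4
  step 7. node 6  ⊔preds=⊤  new=⊤  old=⊥  +wl: 
  step 8. node 7  ⊔preds=⊥  new=−  stable
  step 9. node 3  ⊔preds=⊤  new=⊤  old=⊥  +wl: 5
  step 10. node 2  ⊔preds=⊤  new=⊤  old=−  +wl: 
  step 11. node 4  ⊔preds=⊤  new=⊤  stable
  step 12. node 5  ⊔preds=⊤  new=⊤  stable

Least fixpoint reached:
  node 0: ⊤
  node 1: ⊤
  node 2: ⊤
  node 3: ⊤
  node 4: ⊤
  node 5: ⊤
  node 6: ⊤
  node 7: −

⊤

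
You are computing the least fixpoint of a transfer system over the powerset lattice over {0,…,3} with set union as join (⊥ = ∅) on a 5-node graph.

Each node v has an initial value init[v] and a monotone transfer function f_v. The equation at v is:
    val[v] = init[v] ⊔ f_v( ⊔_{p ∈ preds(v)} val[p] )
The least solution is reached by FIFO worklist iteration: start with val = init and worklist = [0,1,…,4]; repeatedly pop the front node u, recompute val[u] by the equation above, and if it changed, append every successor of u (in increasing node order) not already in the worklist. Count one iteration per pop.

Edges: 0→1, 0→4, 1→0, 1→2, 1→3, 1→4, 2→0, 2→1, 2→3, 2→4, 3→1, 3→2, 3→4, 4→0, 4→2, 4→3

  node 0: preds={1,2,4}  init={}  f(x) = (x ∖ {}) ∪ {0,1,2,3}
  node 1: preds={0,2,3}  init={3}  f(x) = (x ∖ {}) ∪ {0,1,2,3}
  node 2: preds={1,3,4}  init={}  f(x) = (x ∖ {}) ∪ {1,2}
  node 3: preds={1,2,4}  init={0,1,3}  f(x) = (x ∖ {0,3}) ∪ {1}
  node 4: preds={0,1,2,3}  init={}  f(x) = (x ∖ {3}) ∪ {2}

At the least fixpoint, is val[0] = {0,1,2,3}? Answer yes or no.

Trace (9 dequeues):
  [1] u=0 | in {3} | out {0,1,2,3} | prev {} | push {}
  [2] u=1 | in {0,1,2,3} | out {0,1,2,3} | prev {3} | push {0}
  [3] u=2 | in {0,1,2,3} | out {0,1,2,3} | prev {} | push {1}
  [4] u=3 | in {0,1,2,3} | out {0,1,2,3} | prev {0,1,3} | push {2}
  [5] u=4 | in {0,1,2,3} | out {0,1,2} | prev {} | push {3}
  [6] u=0 | in {0,1,2,3} | out {0,1,2,3} | ==
  [7] u=1 | in {0,1,2,3} | out {0,1,2,3} | ==
  [8] u=2 | in {0,1,2,3} | out {0,1,2,3} | ==
  [9] u=3 | in {0,1,2,3} | out {0,1,2,3} | ==

Converged values:
  [0] {0,1,2,3}
  [1] {0,1,2,3}
  [2] {0,1,2,3}
  [3] {0,1,2,3}
  [4] {0,1,2}

yes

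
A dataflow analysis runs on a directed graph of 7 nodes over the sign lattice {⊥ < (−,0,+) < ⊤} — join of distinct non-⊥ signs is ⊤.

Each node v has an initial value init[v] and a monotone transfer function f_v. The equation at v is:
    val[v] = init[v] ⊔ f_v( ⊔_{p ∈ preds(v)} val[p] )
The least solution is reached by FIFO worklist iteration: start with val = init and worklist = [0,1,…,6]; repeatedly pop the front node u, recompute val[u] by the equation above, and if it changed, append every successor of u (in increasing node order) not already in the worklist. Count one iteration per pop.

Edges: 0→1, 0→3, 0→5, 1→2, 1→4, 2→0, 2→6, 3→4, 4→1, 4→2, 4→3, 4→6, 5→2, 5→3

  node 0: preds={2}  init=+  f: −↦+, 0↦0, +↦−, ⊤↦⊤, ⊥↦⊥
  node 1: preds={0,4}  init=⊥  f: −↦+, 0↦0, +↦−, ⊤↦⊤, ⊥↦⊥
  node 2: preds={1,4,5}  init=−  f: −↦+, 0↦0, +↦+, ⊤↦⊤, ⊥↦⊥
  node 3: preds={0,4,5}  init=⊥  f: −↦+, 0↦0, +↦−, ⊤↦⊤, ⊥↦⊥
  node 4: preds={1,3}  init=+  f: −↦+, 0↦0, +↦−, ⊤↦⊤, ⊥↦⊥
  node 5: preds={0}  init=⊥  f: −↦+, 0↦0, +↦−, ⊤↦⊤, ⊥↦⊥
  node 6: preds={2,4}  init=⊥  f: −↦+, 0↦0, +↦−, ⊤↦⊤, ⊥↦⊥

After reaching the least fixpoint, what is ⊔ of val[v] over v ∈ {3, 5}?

⊤

Trace (17 dequeues):
  [1] u=0 | in − | out + | ==
  [2] u=1 | in + | out − | prev ⊥ | push {}
  [3] u=2 | in ⊤ | out ⊤ | prev − | push {0}
  [4] u=3 | in + | out − | prev ⊥ | push {}
  [5] u=4 | in − | out + | ==
  [6] u=5 | in + | out − | prev ⊥ | push {2,3}
  [7] u=6 | in ⊤ | out ⊤ | prev ⊥ | push {}
  [8] u=0 | in ⊤ | out ⊤ | prev + | push {1,5}
  [9] u=2 | in ⊤ | out ⊤ | ==
  [10] u=3 | in ⊤ | out ⊤ | prev − | push {4}
  [11] u=1 | in ⊤ | out ⊤ | prev − | push {2}
  [12] u=5 | in ⊤ | out ⊤ | prev − | push {3}
  [13] u=4 | in ⊤ | out ⊤ | prev + | push {1,6}
  [14] u=2 | in ⊤ | out ⊤ | ==
  [15] u=3 | in ⊤ | out ⊤ | ==
  [16] u=1 | in ⊤ | out ⊤ | ==
  [17] u=6 | in ⊤ | out ⊤ | ==

Converged values:
  [0] ⊤
  [1] ⊤
  [2] ⊤
  [3] ⊤
  [4] ⊤
  [5] ⊤
  [6] ⊤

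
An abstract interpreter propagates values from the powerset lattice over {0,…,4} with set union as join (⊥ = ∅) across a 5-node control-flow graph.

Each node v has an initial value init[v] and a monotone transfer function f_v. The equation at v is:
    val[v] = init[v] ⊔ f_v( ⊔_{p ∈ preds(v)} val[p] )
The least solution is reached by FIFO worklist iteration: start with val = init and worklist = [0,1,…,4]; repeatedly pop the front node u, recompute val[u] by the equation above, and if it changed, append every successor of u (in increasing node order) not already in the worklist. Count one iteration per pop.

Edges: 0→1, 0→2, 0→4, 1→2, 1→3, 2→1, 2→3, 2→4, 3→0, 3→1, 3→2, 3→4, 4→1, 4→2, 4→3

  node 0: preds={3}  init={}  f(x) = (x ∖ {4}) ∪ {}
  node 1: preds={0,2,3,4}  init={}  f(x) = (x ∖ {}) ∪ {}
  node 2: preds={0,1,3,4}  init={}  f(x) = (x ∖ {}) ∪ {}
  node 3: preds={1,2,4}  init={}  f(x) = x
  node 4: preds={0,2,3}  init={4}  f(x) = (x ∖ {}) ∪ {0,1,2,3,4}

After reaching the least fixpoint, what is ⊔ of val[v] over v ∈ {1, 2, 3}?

Worklist (15 pops):
  #1 pop 0: in={} → {} (no change)
  #2 pop 1: in={4} → {4} (was {}); enqueue []
  #3 pop 2: in={4} → {4} (was {}); enqueue [1]
  #4 pop 3: in={4} → {4} (was {}); enqueue [0,2]
  #5 pop 4: in={4} → {0,1,2,3,4} (was {4}); enqueue [3]
  #6 pop 1: in={0,1,2,3,4} → {0,1,2,3,4} (was {4}); enqueue []
  #7 pop 0: in={4} → {} (no change)
  #8 pop 2: in={0,1,2,3,4} → {0,1,2,3,4} (was {4}); enqueue [1,4]
  #9 pop 3: in={0,1,2,3,4} → {0,1,2,3,4} (was {4}); enqueue [0,2]
  #10 pop 1: in={0,1,2,3,4} → {0,1,2,3,4} (no change)
  #11 pop 4: in={0,1,2,3,4} → {0,1,2,3,4} (no change)
  #12 pop 0: in={0,1,2,3,4} → {0,1,2,3} (was {}); enqueue [1,4]
  #13 pop 2: in={0,1,2,3,4} → {0,1,2,3,4} (no change)
  #14 pop 1: in={0,1,2,3,4} → {0,1,2,3,4} (no change)
  #15 pop 4: in={0,1,2,3,4} → {0,1,2,3,4} (no change)

Fixpoint:
  val[0] = {0,1,2,3}
  val[1] = {0,1,2,3,4}
  val[2] = {0,1,2,3,4}
  val[3] = {0,1,2,3,4}
  val[4] = {0,1,2,3,4}

{0,1,2,3,4}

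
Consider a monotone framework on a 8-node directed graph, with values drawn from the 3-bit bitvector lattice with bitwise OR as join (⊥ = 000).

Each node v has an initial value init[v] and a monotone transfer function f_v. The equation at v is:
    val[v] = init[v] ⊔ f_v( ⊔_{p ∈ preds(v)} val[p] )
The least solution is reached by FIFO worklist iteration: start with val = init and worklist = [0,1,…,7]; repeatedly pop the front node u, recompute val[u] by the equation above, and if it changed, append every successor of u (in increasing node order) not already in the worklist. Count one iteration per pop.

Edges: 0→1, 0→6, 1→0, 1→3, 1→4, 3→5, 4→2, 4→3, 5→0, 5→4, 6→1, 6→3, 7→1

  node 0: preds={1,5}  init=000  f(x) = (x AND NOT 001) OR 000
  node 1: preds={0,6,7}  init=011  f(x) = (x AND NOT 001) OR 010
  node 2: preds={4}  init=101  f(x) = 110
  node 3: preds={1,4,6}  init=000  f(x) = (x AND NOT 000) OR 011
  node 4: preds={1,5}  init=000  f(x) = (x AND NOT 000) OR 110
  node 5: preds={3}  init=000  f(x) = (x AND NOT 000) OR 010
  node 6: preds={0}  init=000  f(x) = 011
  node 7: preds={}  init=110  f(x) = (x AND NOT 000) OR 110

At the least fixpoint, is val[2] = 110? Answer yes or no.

Trace (14 dequeues):
  [1] u=0 | in 011 | out 010 | prev 000 | push {}
  [2] u=1 | in 110 | out 111 | prev 011 | push {0}
  [3] u=2 | in 000 | out 111 | prev 101 | push {}
  [4] u=3 | in 111 | out 111 | prev 000 | push {}
  [5] u=4 | in 111 | out 111 | prev 000 | push {2,3}
  [6] u=5 | in 111 | out 111 | prev 000 | push {4}
  [7] u=6 | in 010 | out 011 | prev 000 | push {1}
  [8] u=7 | in 000 | out 110 | ==
  [9] u=0 | in 111 | out 110 | prev 010 | push {6}
  [10] u=2 | in 111 | out 111 | ==
  [11] u=3 | in 111 | out 111 | ==
  [12] u=4 | in 111 | out 111 | ==
  [13] u=1 | in 111 | out 111 | ==
  [14] u=6 | in 110 | out 011 | ==

Converged values:
  [0] 110
  [1] 111
  [2] 111
  [3] 111
  [4] 111
  [5] 111
  [6] 011
  [7] 110

no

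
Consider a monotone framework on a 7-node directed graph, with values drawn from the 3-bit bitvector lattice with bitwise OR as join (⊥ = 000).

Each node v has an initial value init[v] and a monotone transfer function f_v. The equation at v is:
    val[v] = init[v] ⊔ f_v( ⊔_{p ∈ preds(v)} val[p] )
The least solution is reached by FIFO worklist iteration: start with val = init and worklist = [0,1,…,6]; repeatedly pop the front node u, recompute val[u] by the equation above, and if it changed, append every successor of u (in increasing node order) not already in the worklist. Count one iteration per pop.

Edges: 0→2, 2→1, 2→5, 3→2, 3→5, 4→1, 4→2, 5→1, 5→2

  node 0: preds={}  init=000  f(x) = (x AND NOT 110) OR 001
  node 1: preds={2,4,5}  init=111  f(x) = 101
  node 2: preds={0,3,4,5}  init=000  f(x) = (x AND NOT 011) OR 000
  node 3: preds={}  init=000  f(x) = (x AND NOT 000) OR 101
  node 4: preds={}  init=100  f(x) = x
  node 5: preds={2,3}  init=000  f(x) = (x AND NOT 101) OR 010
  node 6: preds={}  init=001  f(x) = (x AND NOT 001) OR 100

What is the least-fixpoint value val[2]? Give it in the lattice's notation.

Trace (9 dequeues):
  [1] u=0 | in 000 | out 001 | prev 000 | push {}
  [2] u=1 | in 100 | out 111 | ==
  [3] u=2 | in 101 | out 100 | prev 000 | push {1}
  [4] u=3 | in 000 | out 101 | prev 000 | push {2}
  [5] u=4 | in 000 | out 100 | ==
  [6] u=5 | in 101 | out 010 | prev 000 | push {}
  [7] u=6 | in 000 | out 101 | prev 001 | push {}
  [8] u=1 | in 110 | out 111 | ==
  [9] u=2 | in 111 | out 100 | ==

Converged values:
  [0] 001
  [1] 111
  [2] 100
  [3] 101
  [4] 100
  [5] 010
  [6] 101

100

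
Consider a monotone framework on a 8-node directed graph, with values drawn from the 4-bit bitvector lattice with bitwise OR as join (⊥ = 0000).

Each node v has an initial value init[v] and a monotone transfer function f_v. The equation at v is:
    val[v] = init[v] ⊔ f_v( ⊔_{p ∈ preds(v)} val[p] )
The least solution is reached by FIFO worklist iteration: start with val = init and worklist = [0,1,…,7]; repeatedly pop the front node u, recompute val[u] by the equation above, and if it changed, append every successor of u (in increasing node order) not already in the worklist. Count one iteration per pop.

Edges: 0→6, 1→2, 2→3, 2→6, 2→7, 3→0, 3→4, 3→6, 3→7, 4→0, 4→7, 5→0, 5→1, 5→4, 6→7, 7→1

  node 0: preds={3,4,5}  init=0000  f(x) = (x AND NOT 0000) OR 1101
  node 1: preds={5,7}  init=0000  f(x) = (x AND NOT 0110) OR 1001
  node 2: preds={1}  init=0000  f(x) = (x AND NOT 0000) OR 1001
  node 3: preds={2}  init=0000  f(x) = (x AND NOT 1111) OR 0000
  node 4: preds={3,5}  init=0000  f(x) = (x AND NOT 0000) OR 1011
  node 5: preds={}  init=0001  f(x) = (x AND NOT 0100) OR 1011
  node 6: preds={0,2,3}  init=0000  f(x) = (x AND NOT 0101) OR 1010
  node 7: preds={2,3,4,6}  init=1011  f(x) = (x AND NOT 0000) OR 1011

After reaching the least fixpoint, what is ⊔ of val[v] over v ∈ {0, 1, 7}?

1111

Iteration log — 12 steps:
  step 1. node 0  ⊔preds=0001  new=1101  old=0000  +wl: 
  step 2. node 1  ⊔preds=1011  new=1001  old=0000  +wl: 
  step 3. node 2  ⊔preds=1001  new=1001  old=0000  +wl: 
  step 4. node 3  ⊔preds=1001  new=0000  stable
  step 5. node 4  ⊔preds=0001  new=1011  old=0000  +wl: 0
  step 6. node 5  ⊔preds=0000  new=1011  old=0001  +wl: 1,4
  step 7. node 6  ⊔preds=1101  new=1010  old=0000  +wl: 
  step 8. node 7  ⊔preds=1011  new=1011  stable
  step 9. node 0  ⊔preds=1011  new=1111  old=1101  +wl: 6
  step 10. node 1  ⊔preds=1011  new=1001  stable
  step 11. node 4  ⊔preds=1011  new=1011  stable
  step 12. node 6  ⊔preds=1111  new=1010  stable

Least fixpoint reached:
  node 0: 1111
  node 1: 1001
  node 2: 1001
  node 3: 0000
  node 4: 1011
  node 5: 1011
  node 6: 1010
  node 7: 1011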